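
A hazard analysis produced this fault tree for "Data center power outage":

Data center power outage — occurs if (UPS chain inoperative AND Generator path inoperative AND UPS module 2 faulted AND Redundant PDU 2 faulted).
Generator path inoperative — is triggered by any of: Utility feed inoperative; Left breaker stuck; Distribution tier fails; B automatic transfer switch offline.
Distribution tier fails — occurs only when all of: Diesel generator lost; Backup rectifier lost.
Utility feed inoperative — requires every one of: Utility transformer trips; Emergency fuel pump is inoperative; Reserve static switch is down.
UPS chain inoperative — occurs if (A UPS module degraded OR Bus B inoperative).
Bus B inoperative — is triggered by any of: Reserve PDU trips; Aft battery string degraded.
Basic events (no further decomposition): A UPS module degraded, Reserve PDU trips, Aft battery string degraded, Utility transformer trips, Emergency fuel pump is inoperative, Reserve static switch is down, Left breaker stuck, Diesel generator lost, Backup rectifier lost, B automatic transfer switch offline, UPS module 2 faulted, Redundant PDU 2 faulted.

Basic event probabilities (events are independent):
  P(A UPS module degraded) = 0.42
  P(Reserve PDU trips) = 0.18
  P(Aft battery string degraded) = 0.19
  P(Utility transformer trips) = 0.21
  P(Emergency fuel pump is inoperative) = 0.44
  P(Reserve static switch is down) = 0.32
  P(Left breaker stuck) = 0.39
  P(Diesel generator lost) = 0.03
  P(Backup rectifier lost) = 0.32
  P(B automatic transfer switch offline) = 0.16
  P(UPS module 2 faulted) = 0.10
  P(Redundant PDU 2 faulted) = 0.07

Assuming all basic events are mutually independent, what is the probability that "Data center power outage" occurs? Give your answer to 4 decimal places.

P(Bus B inoperative) [OR] = 1 − (1−0.18) × (1−0.19) = 0.335800
P(UPS chain inoperative) [OR] = 1 − (1−0.42) × (1−0.335800) = 0.614764
P(Utility feed inoperative) [AND] = 0.21 × 0.44 × 0.32 = 0.029568
P(Distribution tier fails) [AND] = 0.03 × 0.32 = 0.009600
P(Generator path inoperative) [OR] = 1 − (1−0.029568) × (1−0.39) × (1−0.009600) × (1−0.16) = 0.507524
P(Data center power outage) [AND] = 0.614764 × 0.507524 × 0.10 × 0.07 = 0.002184
Rounded to 4 decimal places: P(Data center power outage) ≈ 0.0022.

0.0022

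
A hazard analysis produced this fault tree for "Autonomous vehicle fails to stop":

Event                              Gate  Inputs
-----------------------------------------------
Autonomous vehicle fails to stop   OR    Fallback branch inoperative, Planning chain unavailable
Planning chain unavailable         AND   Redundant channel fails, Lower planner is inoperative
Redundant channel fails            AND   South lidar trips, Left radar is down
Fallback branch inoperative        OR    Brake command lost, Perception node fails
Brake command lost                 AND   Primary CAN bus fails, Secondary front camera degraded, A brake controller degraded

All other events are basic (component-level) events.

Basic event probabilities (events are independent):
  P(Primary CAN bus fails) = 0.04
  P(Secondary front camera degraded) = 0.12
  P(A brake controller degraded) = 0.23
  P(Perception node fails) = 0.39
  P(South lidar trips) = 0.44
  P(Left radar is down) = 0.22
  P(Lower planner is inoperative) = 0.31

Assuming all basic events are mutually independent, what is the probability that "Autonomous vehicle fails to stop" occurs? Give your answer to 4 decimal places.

0.4090

P(Brake command lost) [AND] = 0.04 × 0.12 × 0.23 = 0.001104
P(Fallback branch inoperative) [OR] = 1 − (1−0.001104) × (1−0.39) = 0.390673
P(Redundant channel fails) [AND] = 0.44 × 0.22 = 0.096800
P(Planning chain unavailable) [AND] = 0.096800 × 0.31 = 0.030008
P(Autonomous vehicle fails to stop) [OR] = 1 − (1−0.390673) × (1−0.030008) = 0.408958
Rounded to 4 decimal places: P(Autonomous vehicle fails to stop) ≈ 0.4090.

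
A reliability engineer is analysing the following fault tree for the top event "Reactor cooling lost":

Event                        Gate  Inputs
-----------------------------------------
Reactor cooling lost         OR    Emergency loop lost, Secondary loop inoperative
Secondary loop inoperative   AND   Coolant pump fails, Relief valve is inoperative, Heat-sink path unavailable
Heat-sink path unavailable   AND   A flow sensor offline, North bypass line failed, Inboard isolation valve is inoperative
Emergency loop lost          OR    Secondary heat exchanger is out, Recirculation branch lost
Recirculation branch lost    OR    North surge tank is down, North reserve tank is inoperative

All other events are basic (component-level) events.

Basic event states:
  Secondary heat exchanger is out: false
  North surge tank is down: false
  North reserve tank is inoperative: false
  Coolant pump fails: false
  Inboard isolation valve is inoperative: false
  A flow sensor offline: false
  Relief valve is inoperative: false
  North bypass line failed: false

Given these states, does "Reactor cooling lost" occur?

No

Recirculation branch lost [OR]: North surge tank is down=not, North reserve tank is inoperative=not → no input occurs → does not occur.
Emergency loop lost [OR]: Secondary heat exchanger is out=not, Recirculation branch lost=not → no input occurs → does not occur.
Heat-sink path unavailable [AND]: A flow sensor offline=not, North bypass line failed=not, Inboard isolation valve is inoperative=not → not all inputs occur → does not occur.
Secondary loop inoperative [AND]: Coolant pump fails=not, Relief valve is inoperative=not, Heat-sink path unavailable=not → not all inputs occur → does not occur.
Reactor cooling lost [OR]: Emergency loop lost=not, Secondary loop inoperative=not → no input occurs → does not occur.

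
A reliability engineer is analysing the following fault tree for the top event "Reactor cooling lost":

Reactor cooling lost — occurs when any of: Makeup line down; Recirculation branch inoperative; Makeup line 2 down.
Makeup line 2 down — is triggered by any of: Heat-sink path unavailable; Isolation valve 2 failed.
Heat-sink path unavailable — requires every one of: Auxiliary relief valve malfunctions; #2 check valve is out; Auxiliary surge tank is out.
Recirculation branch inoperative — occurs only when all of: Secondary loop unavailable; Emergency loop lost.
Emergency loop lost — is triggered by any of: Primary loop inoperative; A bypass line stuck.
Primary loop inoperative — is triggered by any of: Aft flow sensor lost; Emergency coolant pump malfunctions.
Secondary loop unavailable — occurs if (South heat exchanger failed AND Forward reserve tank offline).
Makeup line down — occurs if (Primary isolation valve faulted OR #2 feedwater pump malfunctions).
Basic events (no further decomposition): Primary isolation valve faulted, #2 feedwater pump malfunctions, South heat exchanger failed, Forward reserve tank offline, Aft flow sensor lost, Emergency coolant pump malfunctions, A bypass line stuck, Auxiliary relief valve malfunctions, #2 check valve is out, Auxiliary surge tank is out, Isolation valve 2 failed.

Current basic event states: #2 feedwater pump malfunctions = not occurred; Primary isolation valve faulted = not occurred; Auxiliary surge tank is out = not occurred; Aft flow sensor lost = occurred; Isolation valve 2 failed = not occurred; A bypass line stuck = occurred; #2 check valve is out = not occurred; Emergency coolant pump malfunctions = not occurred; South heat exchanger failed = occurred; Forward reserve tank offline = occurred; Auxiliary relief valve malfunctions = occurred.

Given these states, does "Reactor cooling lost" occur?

Yes

Makeup line down [OR]: Primary isolation valve faulted=not, #2 feedwater pump malfunctions=not → no input occurs → does not occur.
Secondary loop unavailable [AND]: South heat exchanger failed=occurs, Forward reserve tank offline=occurs → all inputs occur → occurs.
Primary loop inoperative [OR]: Aft flow sensor lost=occurs, Emergency coolant pump malfunctions=not → at least one input occurs → occurs.
Emergency loop lost [OR]: Primary loop inoperative=occurs, A bypass line stuck=occurs → at least one input occurs → occurs.
Recirculation branch inoperative [AND]: Secondary loop unavailable=occurs, Emergency loop lost=occurs → all inputs occur → occurs.
Heat-sink path unavailable [AND]: Auxiliary relief valve malfunctions=occurs, #2 check valve is out=not, Auxiliary surge tank is out=not → not all inputs occur → does not occur.
Makeup line 2 down [OR]: Heat-sink path unavailable=not, Isolation valve 2 failed=not → no input occurs → does not occur.
Reactor cooling lost [OR]: Makeup line down=not, Recirculation branch inoperative=occurs, Makeup line 2 down=not → at least one input occurs → occurs.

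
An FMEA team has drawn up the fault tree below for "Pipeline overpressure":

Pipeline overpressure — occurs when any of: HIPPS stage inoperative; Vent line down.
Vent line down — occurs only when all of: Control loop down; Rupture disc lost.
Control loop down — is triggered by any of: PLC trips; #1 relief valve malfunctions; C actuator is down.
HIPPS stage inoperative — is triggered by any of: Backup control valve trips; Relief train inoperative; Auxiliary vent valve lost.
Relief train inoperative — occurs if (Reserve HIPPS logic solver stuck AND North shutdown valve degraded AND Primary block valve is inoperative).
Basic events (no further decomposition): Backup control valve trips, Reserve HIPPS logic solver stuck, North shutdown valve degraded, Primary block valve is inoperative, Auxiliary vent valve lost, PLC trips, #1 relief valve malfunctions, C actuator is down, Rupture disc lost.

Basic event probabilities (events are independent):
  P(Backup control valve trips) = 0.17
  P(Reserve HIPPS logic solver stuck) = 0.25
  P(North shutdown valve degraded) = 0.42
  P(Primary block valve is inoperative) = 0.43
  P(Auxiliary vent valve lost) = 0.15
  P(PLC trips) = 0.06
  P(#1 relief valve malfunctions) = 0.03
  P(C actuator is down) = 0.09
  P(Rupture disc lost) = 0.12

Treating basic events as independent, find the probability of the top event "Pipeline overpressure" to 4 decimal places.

P(Relief train inoperative) [AND] = 0.25 × 0.42 × 0.43 = 0.045150
P(HIPPS stage inoperative) [OR] = 1 − (1−0.17) × (1−0.045150) × (1−0.15) = 0.326353
P(Control loop down) [OR] = 1 − (1−0.06) × (1−0.03) × (1−0.09) = 0.170262
P(Vent line down) [AND] = 0.170262 × 0.12 = 0.020431
P(Pipeline overpressure) [OR] = 1 − (1−0.326353) × (1−0.020431) = 0.340116
Rounded to 4 decimal places: P(Pipeline overpressure) ≈ 0.3401.

0.3401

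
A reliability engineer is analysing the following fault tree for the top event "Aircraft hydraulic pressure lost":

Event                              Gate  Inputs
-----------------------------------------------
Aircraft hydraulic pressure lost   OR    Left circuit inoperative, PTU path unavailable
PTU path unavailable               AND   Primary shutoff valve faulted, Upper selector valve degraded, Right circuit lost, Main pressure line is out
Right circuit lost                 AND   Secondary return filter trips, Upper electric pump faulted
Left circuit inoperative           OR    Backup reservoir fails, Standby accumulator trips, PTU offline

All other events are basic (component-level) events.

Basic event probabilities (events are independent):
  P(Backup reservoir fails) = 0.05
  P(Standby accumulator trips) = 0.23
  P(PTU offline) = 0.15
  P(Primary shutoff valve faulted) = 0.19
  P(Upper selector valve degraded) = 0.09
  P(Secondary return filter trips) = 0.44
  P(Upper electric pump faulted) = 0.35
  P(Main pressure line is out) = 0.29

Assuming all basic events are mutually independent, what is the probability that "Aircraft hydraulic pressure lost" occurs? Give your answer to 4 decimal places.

P(Left circuit inoperative) [OR] = 1 − (1−0.05) × (1−0.23) × (1−0.15) = 0.378225
P(Right circuit lost) [AND] = 0.44 × 0.35 = 0.154000
P(PTU path unavailable) [AND] = 0.19 × 0.09 × 0.154000 × 0.29 = 0.000764
P(Aircraft hydraulic pressure lost) [OR] = 1 − (1−0.378225) × (1−0.000764) = 0.378700
Rounded to 4 decimal places: P(Aircraft hydraulic pressure lost) ≈ 0.3787.

0.3787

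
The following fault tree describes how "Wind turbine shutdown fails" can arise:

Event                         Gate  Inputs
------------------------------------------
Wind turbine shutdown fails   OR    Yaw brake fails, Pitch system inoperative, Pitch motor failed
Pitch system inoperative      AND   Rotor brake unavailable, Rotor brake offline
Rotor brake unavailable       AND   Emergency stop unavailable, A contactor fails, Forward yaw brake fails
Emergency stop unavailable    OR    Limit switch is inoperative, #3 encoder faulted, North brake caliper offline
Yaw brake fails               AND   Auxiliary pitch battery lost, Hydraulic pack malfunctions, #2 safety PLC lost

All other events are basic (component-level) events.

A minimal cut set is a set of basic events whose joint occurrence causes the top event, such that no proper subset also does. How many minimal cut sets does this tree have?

5

Yaw brake fails [AND]: one cut set from each child combined → 1 × 1 × 1 = 1 cut set(s).
Emergency stop unavailable [OR]: union of children's cut sets → 3 cut set(s).
Rotor brake unavailable [AND]: one cut set from each child combined → 3 × 1 × 1 = 3 cut set(s).
Pitch system inoperative [AND]: one cut set from each child combined → 3 × 1 = 3 cut set(s).
Wind turbine shutdown fails [OR]: union of children's cut sets → 5 cut set(s).
Minimal cut sets: {#2 safety PLC lost, Auxiliary pitch battery lost, Hydraulic pack malfunctions}; {A contactor fails, Forward yaw brake fails, Limit switch is inoperative, Rotor brake offline}; {#3 encoder faulted, A contactor fails, Forward yaw brake fails, Rotor brake offline}; {A contactor fails, Forward yaw brake fails, North brake caliper offline, Rotor brake offline}; {Pitch motor failed}.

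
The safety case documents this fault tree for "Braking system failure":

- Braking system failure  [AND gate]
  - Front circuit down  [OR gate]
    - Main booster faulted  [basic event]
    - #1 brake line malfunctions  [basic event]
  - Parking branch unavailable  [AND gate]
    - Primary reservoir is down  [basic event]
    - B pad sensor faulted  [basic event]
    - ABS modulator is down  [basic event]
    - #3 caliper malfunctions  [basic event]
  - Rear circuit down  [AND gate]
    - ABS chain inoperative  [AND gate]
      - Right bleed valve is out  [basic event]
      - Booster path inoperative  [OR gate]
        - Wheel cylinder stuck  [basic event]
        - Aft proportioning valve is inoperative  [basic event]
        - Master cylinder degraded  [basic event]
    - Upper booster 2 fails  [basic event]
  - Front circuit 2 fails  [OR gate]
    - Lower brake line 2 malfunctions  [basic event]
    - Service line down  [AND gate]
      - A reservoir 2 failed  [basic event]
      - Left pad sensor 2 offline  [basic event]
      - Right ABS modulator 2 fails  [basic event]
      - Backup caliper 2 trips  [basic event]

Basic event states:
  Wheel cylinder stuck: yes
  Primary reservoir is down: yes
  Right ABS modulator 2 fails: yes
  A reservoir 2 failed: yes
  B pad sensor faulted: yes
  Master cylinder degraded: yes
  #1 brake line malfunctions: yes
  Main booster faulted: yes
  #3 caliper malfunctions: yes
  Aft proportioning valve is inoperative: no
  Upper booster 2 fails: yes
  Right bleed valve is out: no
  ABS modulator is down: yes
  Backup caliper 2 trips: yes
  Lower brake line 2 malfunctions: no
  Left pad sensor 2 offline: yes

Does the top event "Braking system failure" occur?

No

Front circuit down [OR]: Main booster faulted=occurs, #1 brake line malfunctions=occurs → at least one input occurs → occurs.
Parking branch unavailable [AND]: Primary reservoir is down=occurs, B pad sensor faulted=occurs, ABS modulator is down=occurs, #3 caliper malfunctions=occurs → all inputs occur → occurs.
Booster path inoperative [OR]: Wheel cylinder stuck=occurs, Aft proportioning valve is inoperative=not, Master cylinder degraded=occurs → at least one input occurs → occurs.
ABS chain inoperative [AND]: Right bleed valve is out=not, Booster path inoperative=occurs → not all inputs occur → does not occur.
Rear circuit down [AND]: ABS chain inoperative=not, Upper booster 2 fails=occurs → not all inputs occur → does not occur.
Service line down [AND]: A reservoir 2 failed=occurs, Left pad sensor 2 offline=occurs, Right ABS modulator 2 fails=occurs, Backup caliper 2 trips=occurs → all inputs occur → occurs.
Front circuit 2 fails [OR]: Lower brake line 2 malfunctions=not, Service line down=occurs → at least one input occurs → occurs.
Braking system failure [AND]: Front circuit down=occurs, Parking branch unavailable=occurs, Rear circuit down=not, Front circuit 2 fails=occurs → not all inputs occur → does not occur.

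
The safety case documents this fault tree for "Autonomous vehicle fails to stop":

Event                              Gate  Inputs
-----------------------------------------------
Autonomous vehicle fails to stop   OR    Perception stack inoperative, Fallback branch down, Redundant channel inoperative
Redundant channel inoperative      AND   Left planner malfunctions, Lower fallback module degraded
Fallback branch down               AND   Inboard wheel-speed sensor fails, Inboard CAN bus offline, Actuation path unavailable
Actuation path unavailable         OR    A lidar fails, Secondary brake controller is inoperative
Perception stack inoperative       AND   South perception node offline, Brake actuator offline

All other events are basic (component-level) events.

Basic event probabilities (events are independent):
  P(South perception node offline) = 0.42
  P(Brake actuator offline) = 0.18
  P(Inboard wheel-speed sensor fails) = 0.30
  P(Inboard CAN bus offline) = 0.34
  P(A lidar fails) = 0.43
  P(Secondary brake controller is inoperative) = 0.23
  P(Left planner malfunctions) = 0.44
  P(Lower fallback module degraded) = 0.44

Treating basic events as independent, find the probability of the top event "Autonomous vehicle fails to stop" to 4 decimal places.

P(Perception stack inoperative) [AND] = 0.42 × 0.18 = 0.075600
P(Actuation path unavailable) [OR] = 1 − (1−0.43) × (1−0.23) = 0.561100
P(Fallback branch down) [AND] = 0.30 × 0.34 × 0.561100 = 0.057232
P(Redundant channel inoperative) [AND] = 0.44 × 0.44 = 0.193600
P(Autonomous vehicle fails to stop) [OR] = 1 − (1−0.075600) × (1−0.057232) × (1−0.193600) = 0.297227
Rounded to 4 decimal places: P(Autonomous vehicle fails to stop) ≈ 0.2972.

0.2972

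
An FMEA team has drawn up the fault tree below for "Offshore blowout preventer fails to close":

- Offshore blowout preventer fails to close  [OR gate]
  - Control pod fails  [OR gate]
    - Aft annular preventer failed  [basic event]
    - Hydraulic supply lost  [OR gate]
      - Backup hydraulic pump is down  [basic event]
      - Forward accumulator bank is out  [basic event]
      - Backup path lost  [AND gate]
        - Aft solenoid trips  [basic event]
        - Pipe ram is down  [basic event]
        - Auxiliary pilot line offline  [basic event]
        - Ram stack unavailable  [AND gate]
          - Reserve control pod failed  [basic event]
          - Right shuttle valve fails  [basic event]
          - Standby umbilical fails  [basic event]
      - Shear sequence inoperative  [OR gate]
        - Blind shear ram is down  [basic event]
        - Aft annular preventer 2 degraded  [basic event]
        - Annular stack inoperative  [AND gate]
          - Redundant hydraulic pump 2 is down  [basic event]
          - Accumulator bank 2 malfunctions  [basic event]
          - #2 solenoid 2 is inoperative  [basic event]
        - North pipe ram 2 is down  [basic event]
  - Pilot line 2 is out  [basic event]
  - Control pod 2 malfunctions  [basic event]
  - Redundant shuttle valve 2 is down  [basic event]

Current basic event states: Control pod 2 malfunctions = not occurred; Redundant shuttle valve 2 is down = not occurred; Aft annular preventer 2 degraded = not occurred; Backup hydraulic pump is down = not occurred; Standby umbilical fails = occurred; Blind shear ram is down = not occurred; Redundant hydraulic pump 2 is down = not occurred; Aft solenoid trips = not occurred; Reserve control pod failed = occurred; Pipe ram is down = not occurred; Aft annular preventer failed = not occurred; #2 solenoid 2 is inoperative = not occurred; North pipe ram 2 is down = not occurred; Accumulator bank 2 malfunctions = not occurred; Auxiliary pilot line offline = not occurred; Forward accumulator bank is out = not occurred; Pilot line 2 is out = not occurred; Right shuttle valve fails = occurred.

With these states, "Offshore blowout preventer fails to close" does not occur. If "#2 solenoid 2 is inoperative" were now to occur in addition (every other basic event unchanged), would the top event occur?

No

Counterfactual: set "#2 solenoid 2 is inoperative" to occurred.
Ram stack unavailable [AND]: Reserve control pod failed=occurs, Right shuttle valve fails=occurs, Standby umbilical fails=occurs → all inputs occur → occurs.
Backup path lost [AND]: Aft solenoid trips=not, Pipe ram is down=not, Auxiliary pilot line offline=not, Ram stack unavailable=occurs → not all inputs occur → does not occur.
Annular stack inoperative [AND]: Redundant hydraulic pump 2 is down=not, Accumulator bank 2 malfunctions=not, #2 solenoid 2 is inoperative=occurs → not all inputs occur → does not occur.
Shear sequence inoperative [OR]: Blind shear ram is down=not, Aft annular preventer 2 degraded=not, Annular stack inoperative=not, North pipe ram 2 is down=not → no input occurs → does not occur.
Hydraulic supply lost [OR]: Backup hydraulic pump is down=not, Forward accumulator bank is out=not, Backup path lost=not, Shear sequence inoperative=not → no input occurs → does not occur.
Control pod fails [OR]: Aft annular preventer failed=not, Hydraulic supply lost=not → no input occurs → does not occur.
Offshore blowout preventer fails to close [OR]: Control pod fails=not, Pilot line 2 is out=not, Control pod 2 malfunctions=not, Redundant shuttle valve 2 is down=not → no input occurs → does not occur.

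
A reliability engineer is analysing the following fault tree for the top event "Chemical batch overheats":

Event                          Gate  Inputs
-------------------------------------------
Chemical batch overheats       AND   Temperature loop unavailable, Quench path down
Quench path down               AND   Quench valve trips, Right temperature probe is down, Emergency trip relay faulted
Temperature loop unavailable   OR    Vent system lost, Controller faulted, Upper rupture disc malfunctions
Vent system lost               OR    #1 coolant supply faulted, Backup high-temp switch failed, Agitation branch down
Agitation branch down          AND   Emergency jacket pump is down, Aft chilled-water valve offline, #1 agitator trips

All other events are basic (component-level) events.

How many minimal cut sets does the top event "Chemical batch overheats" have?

Agitation branch down [AND]: one cut set from each child combined → 1 × 1 × 1 = 1 cut set(s).
Vent system lost [OR]: union of children's cut sets → 3 cut set(s).
Temperature loop unavailable [OR]: union of children's cut sets → 5 cut set(s).
Quench path down [AND]: one cut set from each child combined → 1 × 1 × 1 = 1 cut set(s).
Chemical batch overheats [AND]: one cut set from each child combined → 5 × 1 = 5 cut set(s).
Minimal cut sets: {#1 coolant supply faulted, Emergency trip relay faulted, Quench valve trips, Right temperature probe is down}; {Backup high-temp switch failed, Emergency trip relay faulted, Quench valve trips, Right temperature probe is down}; {#1 agitator trips, Aft chilled-water valve offline, Emergency jacket pump is down, Emergency trip relay faulted, Quench valve trips, Right temperature probe is down}; {Controller faulted, Emergency trip relay faulted, Quench valve trips, Right temperature probe is down}; {Emergency trip relay faulted, Quench valve trips, Right temperature probe is down, Upper rupture disc malfunctions}.

5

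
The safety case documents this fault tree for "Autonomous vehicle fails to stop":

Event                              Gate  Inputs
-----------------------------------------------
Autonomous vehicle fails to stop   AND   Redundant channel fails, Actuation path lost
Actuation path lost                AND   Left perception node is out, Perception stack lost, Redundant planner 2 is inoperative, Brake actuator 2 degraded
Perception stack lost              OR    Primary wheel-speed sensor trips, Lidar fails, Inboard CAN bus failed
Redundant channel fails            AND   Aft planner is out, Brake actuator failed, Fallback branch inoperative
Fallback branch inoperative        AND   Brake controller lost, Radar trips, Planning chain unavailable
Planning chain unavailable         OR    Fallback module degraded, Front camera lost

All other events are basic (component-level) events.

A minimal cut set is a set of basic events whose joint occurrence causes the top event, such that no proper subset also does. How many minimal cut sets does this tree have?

6

Planning chain unavailable [OR]: union of children's cut sets → 2 cut set(s).
Fallback branch inoperative [AND]: one cut set from each child combined → 1 × 1 × 2 = 2 cut set(s).
Redundant channel fails [AND]: one cut set from each child combined → 1 × 1 × 2 = 2 cut set(s).
Perception stack lost [OR]: union of children's cut sets → 3 cut set(s).
Actuation path lost [AND]: one cut set from each child combined → 1 × 3 × 1 × 1 = 3 cut set(s).
Autonomous vehicle fails to stop [AND]: one cut set from each child combined → 2 × 3 = 6 cut set(s).
Minimal cut sets: {Aft planner is out, Brake actuator 2 degraded, Brake actuator failed, Brake controller lost, Fallback module degraded, Left perception node is out, Primary wheel-speed sensor trips, Radar trips, Redundant planner 2 is inoperative}; {Aft planner is out, Brake actuator 2 degraded, Brake actuator failed, Brake controller lost, Fallback module degraded, Left perception node is out, Lidar fails, Radar trips, Redundant planner 2 is inoperative}; {Aft planner is out, Brake actuator 2 degraded, Brake actuator failed, Brake controller lost, Fallback module degraded, Inboard CAN bus failed, Left perception node is out, Radar trips, Redundant planner 2 is inoperative}; {Aft planner is out, Brake actuator 2 degraded, Brake actuator failed, Brake controller lost, Front camera lost, Left perception node is out, Primary wheel-speed sensor trips, Radar trips, Redundant planner 2 is inoperative}; {Aft planner is out, Brake actuator 2 degraded, Brake actuator failed, Brake controller lost, Front camera lost, Left perception node is out, Lidar fails, Radar trips, Redundant planner 2 is inoperative}; {Aft planner is out, Brake actuator 2 degraded, Brake actuator failed, Brake controller lost, Front camera lost, Inboard CAN bus failed, Left perception node is out, Radar trips, Redundant planner 2 is inoperative}.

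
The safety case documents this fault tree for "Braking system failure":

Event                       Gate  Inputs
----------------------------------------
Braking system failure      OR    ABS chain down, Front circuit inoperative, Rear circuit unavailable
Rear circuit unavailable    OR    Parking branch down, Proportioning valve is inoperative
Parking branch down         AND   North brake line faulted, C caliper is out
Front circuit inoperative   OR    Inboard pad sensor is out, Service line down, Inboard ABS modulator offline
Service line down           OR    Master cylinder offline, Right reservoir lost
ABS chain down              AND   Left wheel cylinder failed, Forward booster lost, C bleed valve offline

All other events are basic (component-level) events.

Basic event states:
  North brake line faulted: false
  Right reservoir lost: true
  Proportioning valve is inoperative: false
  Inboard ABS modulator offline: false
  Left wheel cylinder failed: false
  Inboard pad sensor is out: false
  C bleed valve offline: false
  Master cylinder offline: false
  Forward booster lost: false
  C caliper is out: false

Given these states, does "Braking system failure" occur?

ABS chain down [AND]: Left wheel cylinder failed=not, Forward booster lost=not, C bleed valve offline=not → not all inputs occur → does not occur.
Service line down [OR]: Master cylinder offline=not, Right reservoir lost=occurs → at least one input occurs → occurs.
Front circuit inoperative [OR]: Inboard pad sensor is out=not, Service line down=occurs, Inboard ABS modulator offline=not → at least one input occurs → occurs.
Parking branch down [AND]: North brake line faulted=not, C caliper is out=not → not all inputs occur → does not occur.
Rear circuit unavailable [OR]: Parking branch down=not, Proportioning valve is inoperative=not → no input occurs → does not occur.
Braking system failure [OR]: ABS chain down=not, Front circuit inoperative=occurs, Rear circuit unavailable=not → at least one input occurs → occurs.

Yes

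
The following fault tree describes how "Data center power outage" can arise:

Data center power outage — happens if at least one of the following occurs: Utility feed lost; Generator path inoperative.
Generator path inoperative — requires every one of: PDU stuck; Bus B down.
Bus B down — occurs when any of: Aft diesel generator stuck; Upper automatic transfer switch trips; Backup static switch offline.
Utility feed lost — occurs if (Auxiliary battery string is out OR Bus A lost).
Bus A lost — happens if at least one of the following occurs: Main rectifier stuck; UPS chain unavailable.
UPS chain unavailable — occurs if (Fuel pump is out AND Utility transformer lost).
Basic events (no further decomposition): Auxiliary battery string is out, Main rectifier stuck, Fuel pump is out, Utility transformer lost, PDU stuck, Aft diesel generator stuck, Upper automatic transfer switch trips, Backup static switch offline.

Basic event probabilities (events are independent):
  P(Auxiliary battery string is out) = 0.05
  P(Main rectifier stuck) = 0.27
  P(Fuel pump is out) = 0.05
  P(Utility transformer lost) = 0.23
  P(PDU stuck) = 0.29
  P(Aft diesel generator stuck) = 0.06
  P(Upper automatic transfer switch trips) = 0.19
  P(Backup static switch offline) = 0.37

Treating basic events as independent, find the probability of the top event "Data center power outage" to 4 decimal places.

P(UPS chain unavailable) [AND] = 0.05 × 0.23 = 0.011500
P(Bus A lost) [OR] = 1 − (1−0.27) × (1−0.011500) = 0.278395
P(Utility feed lost) [OR] = 1 − (1−0.05) × (1−0.278395) = 0.314475
P(Bus B down) [OR] = 1 − (1−0.06) × (1−0.19) × (1−0.37) = 0.520318
P(Generator path inoperative) [AND] = 0.29 × 0.520318 = 0.150892
P(Data center power outage) [OR] = 1 − (1−0.314475) × (1−0.150892) = 0.417915
Rounded to 4 decimal places: P(Data center power outage) ≈ 0.4179.

0.4179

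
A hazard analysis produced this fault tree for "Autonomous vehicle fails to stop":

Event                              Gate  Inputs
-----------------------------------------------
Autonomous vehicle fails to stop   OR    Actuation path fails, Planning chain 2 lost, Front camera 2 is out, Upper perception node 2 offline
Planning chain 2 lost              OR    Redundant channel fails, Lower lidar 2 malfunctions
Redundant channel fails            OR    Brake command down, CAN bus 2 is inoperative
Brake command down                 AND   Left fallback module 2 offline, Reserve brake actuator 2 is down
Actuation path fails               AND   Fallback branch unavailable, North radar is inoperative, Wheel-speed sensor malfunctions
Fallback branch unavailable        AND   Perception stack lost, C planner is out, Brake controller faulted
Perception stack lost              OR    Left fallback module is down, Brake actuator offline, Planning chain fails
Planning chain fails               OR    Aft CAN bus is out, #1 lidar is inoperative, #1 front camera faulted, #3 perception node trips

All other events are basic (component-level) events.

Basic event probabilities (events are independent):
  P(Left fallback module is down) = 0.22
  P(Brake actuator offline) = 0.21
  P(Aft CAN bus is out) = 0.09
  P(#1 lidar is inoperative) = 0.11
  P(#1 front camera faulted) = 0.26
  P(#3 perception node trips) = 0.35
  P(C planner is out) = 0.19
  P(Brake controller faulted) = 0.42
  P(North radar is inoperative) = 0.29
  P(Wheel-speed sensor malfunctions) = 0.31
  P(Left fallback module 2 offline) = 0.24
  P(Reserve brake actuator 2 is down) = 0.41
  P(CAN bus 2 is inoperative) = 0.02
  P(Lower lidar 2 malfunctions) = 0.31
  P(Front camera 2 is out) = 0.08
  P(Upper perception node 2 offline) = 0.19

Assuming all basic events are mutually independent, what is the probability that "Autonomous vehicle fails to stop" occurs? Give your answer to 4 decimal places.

0.5482

P(Planning chain fails) [OR] = 1 − (1−0.09) × (1−0.11) × (1−0.26) × (1−0.35) = 0.610438
P(Perception stack lost) [OR] = 1 − (1−0.22) × (1−0.21) × (1−0.610438) = 0.759952
P(Fallback branch unavailable) [AND] = 0.759952 × 0.19 × 0.42 = 0.060644
P(Actuation path fails) [AND] = 0.060644 × 0.29 × 0.31 = 0.005452
P(Brake command down) [AND] = 0.24 × 0.41 = 0.098400
P(Redundant channel fails) [OR] = 1 − (1−0.098400) × (1−0.02) = 0.116432
P(Planning chain 2 lost) [OR] = 1 − (1−0.116432) × (1−0.31) = 0.390338
P(Autonomous vehicle fails to stop) [OR] = 1 − (1−0.005452) × (1−0.390338) × (1−0.08) × (1−0.19) = 0.548157
Rounded to 4 decimal places: P(Autonomous vehicle fails to stop) ≈ 0.5482.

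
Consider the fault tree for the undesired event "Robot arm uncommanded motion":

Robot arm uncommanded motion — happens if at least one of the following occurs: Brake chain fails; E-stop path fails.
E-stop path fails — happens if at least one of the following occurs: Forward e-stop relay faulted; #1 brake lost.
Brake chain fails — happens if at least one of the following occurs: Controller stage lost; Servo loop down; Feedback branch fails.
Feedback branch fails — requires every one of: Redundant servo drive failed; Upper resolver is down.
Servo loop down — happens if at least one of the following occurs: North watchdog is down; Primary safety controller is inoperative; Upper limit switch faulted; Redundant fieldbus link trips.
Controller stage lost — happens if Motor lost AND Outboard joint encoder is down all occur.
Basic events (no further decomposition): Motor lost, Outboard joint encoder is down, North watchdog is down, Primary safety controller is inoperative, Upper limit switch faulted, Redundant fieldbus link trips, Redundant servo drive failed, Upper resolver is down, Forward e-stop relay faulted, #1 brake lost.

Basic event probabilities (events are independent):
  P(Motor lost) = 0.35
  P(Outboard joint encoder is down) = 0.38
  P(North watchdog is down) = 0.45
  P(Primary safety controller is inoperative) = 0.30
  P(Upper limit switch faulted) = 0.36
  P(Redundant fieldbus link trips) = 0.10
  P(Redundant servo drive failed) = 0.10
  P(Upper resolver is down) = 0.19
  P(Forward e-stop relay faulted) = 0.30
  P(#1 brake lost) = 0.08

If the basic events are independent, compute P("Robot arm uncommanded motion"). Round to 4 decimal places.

0.8785

P(Controller stage lost) [AND] = 0.35 × 0.38 = 0.133000
P(Servo loop down) [OR] = 1 − (1−0.45) × (1−0.30) × (1−0.36) × (1−0.10) = 0.778240
P(Feedback branch fails) [AND] = 0.10 × 0.19 = 0.019000
P(Brake chain fails) [OR] = 1 − (1−0.133000) × (1−0.778240) × (1−0.019000) = 0.811387
P(E-stop path fails) [OR] = 1 − (1−0.30) × (1−0.08) = 0.356000
P(Robot arm uncommanded motion) [OR] = 1 − (1−0.811387) × (1−0.356000) = 0.878533
Rounded to 4 decimal places: P(Robot arm uncommanded motion) ≈ 0.8785.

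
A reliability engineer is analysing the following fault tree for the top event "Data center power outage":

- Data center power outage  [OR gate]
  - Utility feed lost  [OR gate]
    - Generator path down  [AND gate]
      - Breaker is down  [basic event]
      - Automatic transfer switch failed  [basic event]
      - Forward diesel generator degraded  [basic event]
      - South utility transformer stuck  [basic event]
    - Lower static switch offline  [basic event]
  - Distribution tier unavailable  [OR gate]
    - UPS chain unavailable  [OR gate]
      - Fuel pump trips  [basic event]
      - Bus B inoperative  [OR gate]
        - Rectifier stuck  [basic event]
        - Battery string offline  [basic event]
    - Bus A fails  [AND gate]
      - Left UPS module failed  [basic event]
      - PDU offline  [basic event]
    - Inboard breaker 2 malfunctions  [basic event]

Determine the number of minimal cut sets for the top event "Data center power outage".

Generator path down [AND]: one cut set from each child combined → 1 × 1 × 1 × 1 = 1 cut set(s).
Utility feed lost [OR]: union of children's cut sets → 2 cut set(s).
Bus B inoperative [OR]: union of children's cut sets → 2 cut set(s).
UPS chain unavailable [OR]: union of children's cut sets → 3 cut set(s).
Bus A fails [AND]: one cut set from each child combined → 1 × 1 = 1 cut set(s).
Distribution tier unavailable [OR]: union of children's cut sets → 5 cut set(s).
Data center power outage [OR]: union of children's cut sets → 7 cut set(s).
Minimal cut sets: {Automatic transfer switch failed, Breaker is down, Forward diesel generator degraded, South utility transformer stuck}; {Lower static switch offline}; {Fuel pump trips}; {Rectifier stuck}; {Battery string offline}; {Left UPS module failed, PDU offline}; {Inboard breaker 2 malfunctions}.

7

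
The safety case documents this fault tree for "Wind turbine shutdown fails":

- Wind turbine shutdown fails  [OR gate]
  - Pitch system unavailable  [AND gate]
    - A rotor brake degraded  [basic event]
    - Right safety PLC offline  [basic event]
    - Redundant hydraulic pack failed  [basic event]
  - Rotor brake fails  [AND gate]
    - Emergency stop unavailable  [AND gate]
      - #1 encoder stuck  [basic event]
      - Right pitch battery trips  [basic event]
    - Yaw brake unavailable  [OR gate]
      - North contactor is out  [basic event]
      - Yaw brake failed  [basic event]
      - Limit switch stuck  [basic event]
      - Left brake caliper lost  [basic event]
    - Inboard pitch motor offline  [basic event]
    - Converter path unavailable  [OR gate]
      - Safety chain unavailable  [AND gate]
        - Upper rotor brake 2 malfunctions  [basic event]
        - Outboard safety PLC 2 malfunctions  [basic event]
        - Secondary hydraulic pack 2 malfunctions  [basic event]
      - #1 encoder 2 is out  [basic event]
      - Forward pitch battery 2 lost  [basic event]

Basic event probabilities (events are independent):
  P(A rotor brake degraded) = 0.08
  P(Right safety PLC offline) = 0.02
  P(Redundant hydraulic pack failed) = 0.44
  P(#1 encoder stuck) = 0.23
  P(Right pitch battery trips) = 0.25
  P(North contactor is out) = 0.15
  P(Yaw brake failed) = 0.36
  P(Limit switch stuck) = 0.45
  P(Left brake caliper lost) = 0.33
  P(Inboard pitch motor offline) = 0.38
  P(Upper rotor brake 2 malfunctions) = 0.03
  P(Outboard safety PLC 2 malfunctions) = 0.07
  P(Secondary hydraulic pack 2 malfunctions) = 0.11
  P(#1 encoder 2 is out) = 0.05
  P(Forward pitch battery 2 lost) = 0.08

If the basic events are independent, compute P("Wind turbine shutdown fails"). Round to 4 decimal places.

P(Pitch system unavailable) [AND] = 0.08 × 0.02 × 0.44 = 0.000704
P(Emergency stop unavailable) [AND] = 0.23 × 0.25 = 0.057500
P(Yaw brake unavailable) [OR] = 1 − (1−0.15) × (1−0.36) × (1−0.45) × (1−0.33) = 0.799536
P(Safety chain unavailable) [AND] = 0.03 × 0.07 × 0.11 = 0.000231
P(Converter path unavailable) [OR] = 1 − (1−0.000231) × (1−0.05) × (1−0.08) = 0.126202
P(Rotor brake fails) [AND] = 0.057500 × 0.799536 × 0.38 × 0.126202 = 0.002205
P(Wind turbine shutdown fails) [OR] = 1 − (1−0.000704) × (1−0.002205) = 0.002907
Rounded to 4 decimal places: P(Wind turbine shutdown fails) ≈ 0.0029.

0.0029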